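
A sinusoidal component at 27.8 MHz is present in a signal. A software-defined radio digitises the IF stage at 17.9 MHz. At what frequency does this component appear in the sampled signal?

27.8 MHz mod fs = 9.9 MHz.
9.9 MHz > fs/2 = 8.95 MHz, folds to fs − 9.9 MHz = 8 MHz.

8 MHz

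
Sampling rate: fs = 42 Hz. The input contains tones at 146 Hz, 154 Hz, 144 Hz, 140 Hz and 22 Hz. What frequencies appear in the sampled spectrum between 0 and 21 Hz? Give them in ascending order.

fs/2 = 21 Hz.
146 Hz mod fs = 20 Hz.
20 Hz ≤ fs/2 = 21 Hz, appears at 20 Hz.
154 Hz mod fs = 28 Hz.
28 Hz > fs/2 = 21 Hz, folds to fs − 28 Hz = 14 Hz.
144 Hz mod fs = 18 Hz.
18 Hz ≤ fs/2 = 21 Hz, appears at 18 Hz.
140 Hz mod fs = 14 Hz.
14 Hz ≤ fs/2 = 21 Hz, appears at 14 Hz.
22 Hz > fs/2 = 21 Hz, folds to fs − 22 Hz = 20 Hz.
Distinct values: {14 Hz, 18 Hz, 20 Hz}.

14 Hz, 18 Hz, 20 Hz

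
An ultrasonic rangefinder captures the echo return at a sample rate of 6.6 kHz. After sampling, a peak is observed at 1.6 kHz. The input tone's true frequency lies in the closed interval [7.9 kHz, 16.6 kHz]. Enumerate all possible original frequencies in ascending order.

8.2 kHz, 11.6 kHz, 14.8 kHz

Frequencies that alias to 1.6 kHz are k·fs ± 1.6 kHz for integer k ≥ 0.
k=0: 1.6 kHz.
k=1: 5 kHz, 8.2 kHz.
k=2: 11.6 kHz, 14.8 kHz.
k=3: 18.2 kHz, 21.4 kHz.
Within [7.9 kHz, 16.6 kHz]: 8.2 kHz, 11.6 kHz, 14.8 kHz.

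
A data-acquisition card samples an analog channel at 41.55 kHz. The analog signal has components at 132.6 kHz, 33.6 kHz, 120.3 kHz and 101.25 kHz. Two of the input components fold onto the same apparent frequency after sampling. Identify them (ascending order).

fs/2 = 20.775 kHz.
132.6 kHz mod fs = 7.95 kHz.
7.95 kHz ≤ fs/2 = 20.775 kHz, appears at 7.95 kHz.
33.6 kHz > fs/2 = 20.775 kHz, folds to fs − 33.6 kHz = 7.95 kHz.
120.3 kHz mod fs = 37.2 kHz.
37.2 kHz > fs/2 = 20.775 kHz, folds to fs − 37.2 kHz = 4.35 kHz.
101.25 kHz mod fs = 18.15 kHz.
18.15 kHz ≤ fs/2 = 20.775 kHz, appears at 18.15 kHz.
33.6 kHz and 132.6 kHz both map to 7.95 kHz.

33.6 kHz, 132.6 kHz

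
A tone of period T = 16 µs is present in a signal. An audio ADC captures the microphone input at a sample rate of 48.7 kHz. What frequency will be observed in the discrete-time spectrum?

T = 16 µs → f = 1/T = 62.5 kHz.
62.5 kHz mod fs = 13.8 kHz.
13.8 kHz ≤ fs/2 = 24.35 kHz, appears at 13.8 kHz.

13.8 kHz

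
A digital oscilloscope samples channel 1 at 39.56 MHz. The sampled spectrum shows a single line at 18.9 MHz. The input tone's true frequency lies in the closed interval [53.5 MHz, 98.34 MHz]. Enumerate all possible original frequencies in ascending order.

58.46 MHz, 60.22 MHz, 98.02 MHz

Frequencies that alias to 18.9 MHz are k·fs ± 18.9 MHz for integer k ≥ 0.
k=0: 18.9 MHz.
k=1: 20.66 MHz, 58.46 MHz.
k=2: 60.22 MHz, 98.02 MHz.
k=3: 99.78 MHz, 137.58 MHz.
Within [53.5 MHz, 98.34 MHz]: 58.46 MHz, 60.22 MHz, 98.02 MHz.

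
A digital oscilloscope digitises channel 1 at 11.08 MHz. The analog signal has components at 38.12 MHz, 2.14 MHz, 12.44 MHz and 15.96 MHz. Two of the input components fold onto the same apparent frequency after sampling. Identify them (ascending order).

fs/2 = 5.54 MHz.
38.12 MHz mod fs = 4.88 MHz.
4.88 MHz ≤ fs/2 = 5.54 MHz, appears at 4.88 MHz.
2.14 MHz ≤ fs/2 = 5.54 MHz, passes unchanged.
12.44 MHz mod fs = 1.36 MHz.
1.36 MHz ≤ fs/2 = 5.54 MHz, appears at 1.36 MHz.
15.96 MHz mod fs = 4.88 MHz.
4.88 MHz ≤ fs/2 = 5.54 MHz, appears at 4.88 MHz.
15.96 MHz and 38.12 MHz both map to 4.88 MHz.

15.96 MHz, 38.12 MHz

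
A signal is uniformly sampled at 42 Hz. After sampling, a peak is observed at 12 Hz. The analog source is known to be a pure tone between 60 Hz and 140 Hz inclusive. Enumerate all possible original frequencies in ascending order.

Frequencies that alias to 12 Hz are k·fs ± 12 Hz for integer k ≥ 0.
k=0: 12 Hz.
k=1: 30 Hz, 54 Hz.
k=2: 72 Hz, 96 Hz.
k=3: 114 Hz, 138 Hz.
k=4: 156 Hz, 180 Hz.
Within [60 Hz, 140 Hz]: 72 Hz, 96 Hz, 114 Hz, 138 Hz.

72 Hz, 96 Hz, 114 Hz, 138 Hz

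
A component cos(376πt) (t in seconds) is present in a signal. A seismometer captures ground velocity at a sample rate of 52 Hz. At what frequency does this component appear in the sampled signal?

20 Hz

ω = 376π rad/s → f = ω/(2π) = 188 Hz.
188 Hz mod fs = 32 Hz.
32 Hz > fs/2 = 26 Hz, folds to fs − 32 Hz = 20 Hz.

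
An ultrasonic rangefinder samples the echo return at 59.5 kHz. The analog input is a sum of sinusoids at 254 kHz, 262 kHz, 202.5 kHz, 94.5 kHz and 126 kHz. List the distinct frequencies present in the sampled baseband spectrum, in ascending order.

7 kHz, 16 kHz, 24 kHz, 24.5 kHz

fs/2 = 29.75 kHz.
254 kHz mod fs = 16 kHz.
16 kHz ≤ fs/2 = 29.75 kHz, appears at 16 kHz.
262 kHz mod fs = 24 kHz.
24 kHz ≤ fs/2 = 29.75 kHz, appears at 24 kHz.
202.5 kHz mod fs = 24 kHz.
24 kHz ≤ fs/2 = 29.75 kHz, appears at 24 kHz.
94.5 kHz mod fs = 35 kHz.
35 kHz > fs/2 = 29.75 kHz, folds to fs − 35 kHz = 24.5 kHz.
126 kHz mod fs = 7 kHz.
7 kHz ≤ fs/2 = 29.75 kHz, appears at 7 kHz.
Distinct values: {7 kHz, 16 kHz, 24 kHz, 24.5 kHz}.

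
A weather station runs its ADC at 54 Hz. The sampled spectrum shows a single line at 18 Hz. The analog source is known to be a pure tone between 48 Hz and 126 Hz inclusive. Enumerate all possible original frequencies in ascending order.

Frequencies that alias to 18 Hz are k·fs ± 18 Hz for integer k ≥ 0.
k=0: 18 Hz.
k=1: 36 Hz, 72 Hz.
k=2: 90 Hz, 126 Hz.
k=3: 144 Hz, 180 Hz.
Within [48 Hz, 126 Hz]: 72 Hz, 90 Hz, 126 Hz.

72 Hz, 90 Hz, 126 Hz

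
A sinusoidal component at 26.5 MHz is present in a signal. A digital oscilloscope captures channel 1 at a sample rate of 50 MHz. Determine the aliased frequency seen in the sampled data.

23.5 MHz

26.5 MHz > fs/2 = 25 MHz, folds to fs − 26.5 MHz = 23.5 MHz.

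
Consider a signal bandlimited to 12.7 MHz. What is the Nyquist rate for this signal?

Nyquist rate = 2 × 12.7 MHz = 25.4 MHz.

25.4 MHz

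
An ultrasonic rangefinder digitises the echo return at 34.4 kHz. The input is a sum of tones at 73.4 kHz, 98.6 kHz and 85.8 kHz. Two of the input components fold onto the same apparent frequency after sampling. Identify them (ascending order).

fs/2 = 17.2 kHz.
73.4 kHz mod fs = 4.6 kHz.
4.6 kHz ≤ fs/2 = 17.2 kHz, appears at 4.6 kHz.
98.6 kHz mod fs = 29.8 kHz.
29.8 kHz > fs/2 = 17.2 kHz, folds to fs − 29.8 kHz = 4.6 kHz.
85.8 kHz mod fs = 17 kHz.
17 kHz ≤ fs/2 = 17.2 kHz, appears at 17 kHz.
73.4 kHz and 98.6 kHz both map to 4.6 kHz.

73.4 kHz, 98.6 kHz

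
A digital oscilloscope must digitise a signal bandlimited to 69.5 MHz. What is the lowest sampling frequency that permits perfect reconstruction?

Nyquist rate = 2 × 69.5 MHz = 139 MHz.

139 MHz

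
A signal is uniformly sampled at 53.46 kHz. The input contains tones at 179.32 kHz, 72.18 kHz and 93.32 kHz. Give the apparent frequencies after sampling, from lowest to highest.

fs/2 = 26.73 kHz.
179.32 kHz mod fs = 18.94 kHz.
18.94 kHz ≤ fs/2 = 26.73 kHz, appears at 18.94 kHz.
72.18 kHz mod fs = 18.72 kHz.
18.72 kHz ≤ fs/2 = 26.73 kHz, appears at 18.72 kHz.
93.32 kHz mod fs = 39.86 kHz.
39.86 kHz > fs/2 = 26.73 kHz, folds to fs − 39.86 kHz = 13.6 kHz.
Distinct values: {13.6 kHz, 18.72 kHz, 18.94 kHz}.

13.6 kHz, 18.72 kHz, 18.94 kHz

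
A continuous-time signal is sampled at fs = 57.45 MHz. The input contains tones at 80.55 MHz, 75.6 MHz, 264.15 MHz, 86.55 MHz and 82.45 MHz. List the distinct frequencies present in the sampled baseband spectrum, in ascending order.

fs/2 = 28.725 MHz.
80.55 MHz mod fs = 23.1 MHz.
23.1 MHz ≤ fs/2 = 28.725 MHz, appears at 23.1 MHz.
75.6 MHz mod fs = 18.15 MHz.
18.15 MHz ≤ fs/2 = 28.725 MHz, appears at 18.15 MHz.
264.15 MHz mod fs = 34.35 MHz.
34.35 MHz > fs/2 = 28.725 MHz, folds to fs − 34.35 MHz = 23.1 MHz.
86.55 MHz mod fs = 29.1 MHz.
29.1 MHz > fs/2 = 28.725 MHz, folds to fs − 29.1 MHz = 28.35 MHz.
82.45 MHz mod fs = 25 MHz.
25 MHz ≤ fs/2 = 28.725 MHz, appears at 25 MHz.
Distinct values: {18.15 MHz, 23.1 MHz, 25 MHz, 28.35 MHz}.

18.15 MHz, 23.1 MHz, 25 MHz, 28.35 MHz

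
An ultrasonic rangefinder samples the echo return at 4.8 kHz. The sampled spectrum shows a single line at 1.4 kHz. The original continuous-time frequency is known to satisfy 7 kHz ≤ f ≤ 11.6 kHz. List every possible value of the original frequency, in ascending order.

8.2 kHz, 11 kHz

Frequencies that alias to 1.4 kHz are k·fs ± 1.4 kHz for integer k ≥ 0.
k=0: 1.4 kHz.
k=1: 3.4 kHz, 6.2 kHz.
k=2: 8.2 kHz, 11 kHz.
k=3: 13 kHz, 15.8 kHz.
Within [7 kHz, 11.6 kHz]: 8.2 kHz, 11 kHz.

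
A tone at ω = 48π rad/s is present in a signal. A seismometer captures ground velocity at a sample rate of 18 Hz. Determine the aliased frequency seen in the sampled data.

ω = 48π rad/s → f = ω/(2π) = 24 Hz.
24 Hz mod fs = 6 Hz.
6 Hz ≤ fs/2 = 9 Hz, appears at 6 Hz.

6 Hz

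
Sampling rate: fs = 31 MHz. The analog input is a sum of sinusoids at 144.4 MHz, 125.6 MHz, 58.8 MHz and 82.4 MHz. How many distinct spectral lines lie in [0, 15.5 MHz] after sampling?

3

fs/2 = 15.5 MHz.
144.4 MHz mod fs = 20.4 MHz.
20.4 MHz > fs/2 = 15.5 MHz, folds to fs − 20.4 MHz = 10.6 MHz.
125.6 MHz mod fs = 1.6 MHz.
1.6 MHz ≤ fs/2 = 15.5 MHz, appears at 1.6 MHz.
58.8 MHz mod fs = 27.8 MHz.
27.8 MHz > fs/2 = 15.5 MHz, folds to fs − 27.8 MHz = 3.2 MHz.
82.4 MHz mod fs = 20.4 MHz.
20.4 MHz > fs/2 = 15.5 MHz, folds to fs − 20.4 MHz = 10.6 MHz.
Distinct values: {1.6 MHz, 3.2 MHz, 10.6 MHz} → 3.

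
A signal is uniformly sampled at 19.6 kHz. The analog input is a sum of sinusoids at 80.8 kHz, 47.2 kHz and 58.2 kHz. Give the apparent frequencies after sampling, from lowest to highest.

fs/2 = 9.8 kHz.
80.8 kHz mod fs = 2.4 kHz.
2.4 kHz ≤ fs/2 = 9.8 kHz, appears at 2.4 kHz.
47.2 kHz mod fs = 8 kHz.
8 kHz ≤ fs/2 = 9.8 kHz, appears at 8 kHz.
58.2 kHz mod fs = 19 kHz.
19 kHz > fs/2 = 9.8 kHz, folds to fs − 19 kHz = 0.6 kHz.
Distinct values: {0.6 kHz, 2.4 kHz, 8 kHz}.

0.6 kHz, 2.4 kHz, 8 kHz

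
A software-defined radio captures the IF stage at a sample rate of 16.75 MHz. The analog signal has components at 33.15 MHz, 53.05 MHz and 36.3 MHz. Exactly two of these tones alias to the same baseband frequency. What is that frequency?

2.8 MHz

fs/2 = 8.375 MHz.
33.15 MHz mod fs = 16.4 MHz.
16.4 MHz > fs/2 = 8.375 MHz, folds to fs − 16.4 MHz = 0.35 MHz.
53.05 MHz mod fs = 2.8 MHz.
2.8 MHz ≤ fs/2 = 8.375 MHz, appears at 2.8 MHz.
36.3 MHz mod fs = 2.8 MHz.
2.8 MHz ≤ fs/2 = 8.375 MHz, appears at 2.8 MHz.
36.3 MHz and 53.05 MHz both map to 2.8 MHz.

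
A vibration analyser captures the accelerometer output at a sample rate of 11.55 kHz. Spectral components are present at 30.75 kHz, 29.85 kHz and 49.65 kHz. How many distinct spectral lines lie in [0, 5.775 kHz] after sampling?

fs/2 = 5.775 kHz.
30.75 kHz mod fs = 7.65 kHz.
7.65 kHz > fs/2 = 5.775 kHz, folds to fs − 7.65 kHz = 3.9 kHz.
29.85 kHz mod fs = 6.75 kHz.
6.75 kHz > fs/2 = 5.775 kHz, folds to fs − 6.75 kHz = 4.8 kHz.
49.65 kHz mod fs = 3.45 kHz.
3.45 kHz ≤ fs/2 = 5.775 kHz, appears at 3.45 kHz.
Distinct values: {3.45 kHz, 3.9 kHz, 4.8 kHz} → 3.

3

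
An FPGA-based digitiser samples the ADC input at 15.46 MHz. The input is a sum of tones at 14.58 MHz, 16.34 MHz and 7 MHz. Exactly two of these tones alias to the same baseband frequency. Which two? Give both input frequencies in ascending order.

fs/2 = 7.73 MHz.
14.58 MHz > fs/2 = 7.73 MHz, folds to fs − 14.58 MHz = 0.88 MHz.
16.34 MHz mod fs = 0.88 MHz.
0.88 MHz ≤ fs/2 = 7.73 MHz, appears at 0.88 MHz.
7 MHz ≤ fs/2 = 7.73 MHz, passes unchanged.
14.58 MHz and 16.34 MHz both map to 0.88 MHz.

14.58 MHz, 16.34 MHz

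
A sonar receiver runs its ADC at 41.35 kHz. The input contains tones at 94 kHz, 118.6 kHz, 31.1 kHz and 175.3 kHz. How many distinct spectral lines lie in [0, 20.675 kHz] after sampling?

fs/2 = 20.675 kHz.
94 kHz mod fs = 11.3 kHz.
11.3 kHz ≤ fs/2 = 20.675 kHz, appears at 11.3 kHz.
118.6 kHz mod fs = 35.9 kHz.
35.9 kHz > fs/2 = 20.675 kHz, folds to fs − 35.9 kHz = 5.45 kHz.
31.1 kHz > fs/2 = 20.675 kHz, folds to fs − 31.1 kHz = 10.25 kHz.
175.3 kHz mod fs = 9.9 kHz.
9.9 kHz ≤ fs/2 = 20.675 kHz, appears at 9.9 kHz.
Distinct values: {5.45 kHz, 9.9 kHz, 10.25 kHz, 11.3 kHz} → 4.

4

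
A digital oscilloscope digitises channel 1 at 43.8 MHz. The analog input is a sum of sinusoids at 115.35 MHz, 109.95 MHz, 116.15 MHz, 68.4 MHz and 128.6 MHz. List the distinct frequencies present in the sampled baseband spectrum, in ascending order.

2.8 MHz, 15.25 MHz, 16.05 MHz, 19.2 MHz, 21.45 MHz

fs/2 = 21.9 MHz.
115.35 MHz mod fs = 27.75 MHz.
27.75 MHz > fs/2 = 21.9 MHz, folds to fs − 27.75 MHz = 16.05 MHz.
109.95 MHz mod fs = 22.35 MHz.
22.35 MHz > fs/2 = 21.9 MHz, folds to fs − 22.35 MHz = 21.45 MHz.
116.15 MHz mod fs = 28.55 MHz.
28.55 MHz > fs/2 = 21.9 MHz, folds to fs − 28.55 MHz = 15.25 MHz.
68.4 MHz mod fs = 24.6 MHz.
24.6 MHz > fs/2 = 21.9 MHz, folds to fs − 24.6 MHz = 19.2 MHz.
128.6 MHz mod fs = 41 MHz.
41 MHz > fs/2 = 21.9 MHz, folds to fs − 41 MHz = 2.8 MHz.
Distinct values: {2.8 MHz, 15.25 MHz, 16.05 MHz, 19.2 MHz, 21.45 MHz}.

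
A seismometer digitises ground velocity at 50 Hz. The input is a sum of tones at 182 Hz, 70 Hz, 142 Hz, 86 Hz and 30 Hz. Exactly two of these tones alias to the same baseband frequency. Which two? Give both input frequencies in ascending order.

30 Hz, 70 Hz

fs/2 = 25 Hz.
182 Hz mod fs = 32 Hz.
32 Hz > fs/2 = 25 Hz, folds to fs − 32 Hz = 18 Hz.
70 Hz mod fs = 20 Hz.
20 Hz ≤ fs/2 = 25 Hz, appears at 20 Hz.
142 Hz mod fs = 42 Hz.
42 Hz > fs/2 = 25 Hz, folds to fs − 42 Hz = 8 Hz.
86 Hz mod fs = 36 Hz.
36 Hz > fs/2 = 25 Hz, folds to fs − 36 Hz = 14 Hz.
30 Hz > fs/2 = 25 Hz, folds to fs − 30 Hz = 20 Hz.
30 Hz and 70 Hz both map to 20 Hz.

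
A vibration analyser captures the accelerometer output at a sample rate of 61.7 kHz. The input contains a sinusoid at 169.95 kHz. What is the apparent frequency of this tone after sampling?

15.15 kHz

169.95 kHz mod fs = 46.55 kHz.
46.55 kHz > fs/2 = 30.85 kHz, folds to fs − 46.55 kHz = 15.15 kHz.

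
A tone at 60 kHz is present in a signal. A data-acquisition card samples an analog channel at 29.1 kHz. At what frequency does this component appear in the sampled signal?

60 kHz mod fs = 1.8 kHz.
1.8 kHz ≤ fs/2 = 14.55 kHz, appears at 1.8 kHz.

1.8 kHz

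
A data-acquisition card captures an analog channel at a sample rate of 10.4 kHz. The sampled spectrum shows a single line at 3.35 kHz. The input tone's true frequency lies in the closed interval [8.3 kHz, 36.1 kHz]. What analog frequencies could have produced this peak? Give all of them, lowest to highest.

Frequencies that alias to 3.35 kHz are k·fs ± 3.35 kHz for integer k ≥ 0.
k=0: 3.35 kHz.
k=1: 7.05 kHz, 13.75 kHz.
k=2: 17.45 kHz, 24.15 kHz.
k=3: 27.85 kHz, 34.55 kHz.
k=4: 38.25 kHz, 44.95 kHz.
Within [8.3 kHz, 36.1 kHz]: 13.75 kHz, 17.45 kHz, 24.15 kHz, 27.85 kHz, 34.55 kHz.

13.75 kHz, 17.45 kHz, 24.15 kHz, 27.85 kHz, 34.55 kHz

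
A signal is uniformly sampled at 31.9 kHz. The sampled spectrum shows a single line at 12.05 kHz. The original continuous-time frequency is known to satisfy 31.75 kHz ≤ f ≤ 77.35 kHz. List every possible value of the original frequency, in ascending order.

43.95 kHz, 51.75 kHz, 75.85 kHz

Frequencies that alias to 12.05 kHz are k·fs ± 12.05 kHz for integer k ≥ 0.
k=0: 12.05 kHz.
k=1: 19.85 kHz, 43.95 kHz.
k=2: 51.75 kHz, 75.85 kHz.
k=3: 83.65 kHz, 107.75 kHz.
Within [31.75 kHz, 77.35 kHz]: 43.95 kHz, 51.75 kHz, 75.85 kHz.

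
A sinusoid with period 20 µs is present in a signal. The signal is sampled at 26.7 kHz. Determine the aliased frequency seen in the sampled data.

T = 20 µs → f = 1/T = 50 kHz.
50 kHz mod fs = 23.3 kHz.
23.3 kHz > fs/2 = 13.35 kHz, folds to fs − 23.3 kHz = 3.4 kHz.

3.4 kHz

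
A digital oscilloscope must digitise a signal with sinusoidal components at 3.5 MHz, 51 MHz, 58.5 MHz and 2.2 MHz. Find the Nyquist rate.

117 MHz

Highest-frequency component: 58.5 MHz.
Nyquist rate = 2 × 58.5 MHz = 117 MHz.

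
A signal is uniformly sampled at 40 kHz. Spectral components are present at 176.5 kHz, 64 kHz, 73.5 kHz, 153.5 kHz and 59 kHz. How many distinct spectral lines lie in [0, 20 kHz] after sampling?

4

fs/2 = 20 kHz.
176.5 kHz mod fs = 16.5 kHz.
16.5 kHz ≤ fs/2 = 20 kHz, appears at 16.5 kHz.
64 kHz mod fs = 24 kHz.
24 kHz > fs/2 = 20 kHz, folds to fs − 24 kHz = 16 kHz.
73.5 kHz mod fs = 33.5 kHz.
33.5 kHz > fs/2 = 20 kHz, folds to fs − 33.5 kHz = 6.5 kHz.
153.5 kHz mod fs = 33.5 kHz.
33.5 kHz > fs/2 = 20 kHz, folds to fs − 33.5 kHz = 6.5 kHz.
59 kHz mod fs = 19 kHz.
19 kHz ≤ fs/2 = 20 kHz, appears at 19 kHz.
Distinct values: {6.5 kHz, 16 kHz, 16.5 kHz, 19 kHz} → 4.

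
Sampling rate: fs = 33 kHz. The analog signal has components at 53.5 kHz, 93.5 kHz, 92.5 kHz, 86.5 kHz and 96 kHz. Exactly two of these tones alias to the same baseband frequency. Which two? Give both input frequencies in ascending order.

fs/2 = 16.5 kHz.
53.5 kHz mod fs = 20.5 kHz.
20.5 kHz > fs/2 = 16.5 kHz, folds to fs − 20.5 kHz = 12.5 kHz.
93.5 kHz mod fs = 27.5 kHz.
27.5 kHz > fs/2 = 16.5 kHz, folds to fs − 27.5 kHz = 5.5 kHz.
92.5 kHz mod fs = 26.5 kHz.
26.5 kHz > fs/2 = 16.5 kHz, folds to fs − 26.5 kHz = 6.5 kHz.
86.5 kHz mod fs = 20.5 kHz.
20.5 kHz > fs/2 = 16.5 kHz, folds to fs − 20.5 kHz = 12.5 kHz.
96 kHz mod fs = 30 kHz.
30 kHz > fs/2 = 16.5 kHz, folds to fs − 30 kHz = 3 kHz.
53.5 kHz and 86.5 kHz both map to 12.5 kHz.

53.5 kHz, 86.5 kHz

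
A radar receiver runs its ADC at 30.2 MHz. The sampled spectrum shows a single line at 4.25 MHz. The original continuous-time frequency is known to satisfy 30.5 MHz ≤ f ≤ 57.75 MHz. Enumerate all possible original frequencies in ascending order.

Frequencies that alias to 4.25 MHz are k·fs ± 4.25 MHz for integer k ≥ 0.
k=0: 4.25 MHz.
k=1: 25.95 MHz, 34.45 MHz.
k=2: 56.15 MHz, 64.65 MHz.
k=3: 86.35 MHz, 94.85 MHz.
Within [30.5 MHz, 57.75 MHz]: 34.45 MHz, 56.15 MHz.

34.45 MHz, 56.15 MHz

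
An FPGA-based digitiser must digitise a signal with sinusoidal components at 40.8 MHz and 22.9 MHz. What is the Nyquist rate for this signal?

Highest-frequency component: 40.8 MHz.
Nyquist rate = 2 × 40.8 MHz = 81.6 MHz.

81.6 MHz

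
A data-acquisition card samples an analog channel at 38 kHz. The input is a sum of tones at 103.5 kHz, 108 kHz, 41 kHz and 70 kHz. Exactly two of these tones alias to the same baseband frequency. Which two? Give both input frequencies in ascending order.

fs/2 = 19 kHz.
103.5 kHz mod fs = 27.5 kHz.
27.5 kHz > fs/2 = 19 kHz, folds to fs − 27.5 kHz = 10.5 kHz.
108 kHz mod fs = 32 kHz.
32 kHz > fs/2 = 19 kHz, folds to fs − 32 kHz = 6 kHz.
41 kHz mod fs = 3 kHz.
3 kHz ≤ fs/2 = 19 kHz, appears at 3 kHz.
70 kHz mod fs = 32 kHz.
32 kHz > fs/2 = 19 kHz, folds to fs − 32 kHz = 6 kHz.
70 kHz and 108 kHz both map to 6 kHz.

70 kHz, 108 kHz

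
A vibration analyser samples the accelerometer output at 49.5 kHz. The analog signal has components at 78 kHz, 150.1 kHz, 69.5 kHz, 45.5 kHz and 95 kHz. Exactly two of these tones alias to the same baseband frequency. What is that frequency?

4 kHz

fs/2 = 24.75 kHz.
78 kHz mod fs = 28.5 kHz.
28.5 kHz > fs/2 = 24.75 kHz, folds to fs − 28.5 kHz = 21 kHz.
150.1 kHz mod fs = 1.6 kHz.
1.6 kHz ≤ fs/2 = 24.75 kHz, appears at 1.6 kHz.
69.5 kHz mod fs = 20 kHz.
20 kHz ≤ fs/2 = 24.75 kHz, appears at 20 kHz.
45.5 kHz > fs/2 = 24.75 kHz, folds to fs − 45.5 kHz = 4 kHz.
95 kHz mod fs = 45.5 kHz.
45.5 kHz > fs/2 = 24.75 kHz, folds to fs − 45.5 kHz = 4 kHz.
45.5 kHz and 95 kHz both map to 4 kHz.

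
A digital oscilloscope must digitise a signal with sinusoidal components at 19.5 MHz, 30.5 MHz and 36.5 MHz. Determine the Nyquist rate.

73 MHz

Highest-frequency component: 36.5 MHz.
Nyquist rate = 2 × 36.5 MHz = 73 MHz.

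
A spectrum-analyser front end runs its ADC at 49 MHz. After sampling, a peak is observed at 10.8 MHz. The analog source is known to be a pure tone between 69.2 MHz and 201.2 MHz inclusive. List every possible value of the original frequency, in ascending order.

87.2 MHz, 108.8 MHz, 136.2 MHz, 157.8 MHz, 185.2 MHz

Frequencies that alias to 10.8 MHz are k·fs ± 10.8 MHz for integer k ≥ 0.
k=0: 10.8 MHz.
k=1: 38.2 MHz, 59.8 MHz.
k=2: 87.2 MHz, 108.8 MHz.
k=3: 136.2 MHz, 157.8 MHz.
k=4: 185.2 MHz, 206.8 MHz.
k=5: 234.2 MHz, 255.8 MHz.
Within [69.2 MHz, 201.2 MHz]: 87.2 MHz, 108.8 MHz, 136.2 MHz, 157.8 MHz, 185.2 MHz.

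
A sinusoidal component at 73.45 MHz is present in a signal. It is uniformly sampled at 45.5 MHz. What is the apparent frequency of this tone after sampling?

17.55 MHz

73.45 MHz mod fs = 27.95 MHz.
27.95 MHz > fs/2 = 22.75 MHz, folds to fs − 27.95 MHz = 17.55 MHz.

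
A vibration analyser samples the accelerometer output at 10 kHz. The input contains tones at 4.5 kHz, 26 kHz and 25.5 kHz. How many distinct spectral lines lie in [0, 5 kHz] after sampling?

fs/2 = 5 kHz.
4.5 kHz ≤ fs/2 = 5 kHz, passes unchanged.
26 kHz mod fs = 6 kHz.
6 kHz > fs/2 = 5 kHz, folds to fs − 6 kHz = 4 kHz.
25.5 kHz mod fs = 5.5 kHz.
5.5 kHz > fs/2 = 5 kHz, folds to fs − 5.5 kHz = 4.5 kHz.
Distinct values: {4 kHz, 4.5 kHz} → 2.

2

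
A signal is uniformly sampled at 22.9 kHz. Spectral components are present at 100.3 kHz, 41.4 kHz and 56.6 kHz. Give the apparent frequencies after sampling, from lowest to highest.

fs/2 = 11.45 kHz.
100.3 kHz mod fs = 8.7 kHz.
8.7 kHz ≤ fs/2 = 11.45 kHz, appears at 8.7 kHz.
41.4 kHz mod fs = 18.5 kHz.
18.5 kHz > fs/2 = 11.45 kHz, folds to fs − 18.5 kHz = 4.4 kHz.
56.6 kHz mod fs = 10.8 kHz.
10.8 kHz ≤ fs/2 = 11.45 kHz, appears at 10.8 kHz.
Distinct values: {4.4 kHz, 8.7 kHz, 10.8 kHz}.

4.4 kHz, 8.7 kHz, 10.8 kHz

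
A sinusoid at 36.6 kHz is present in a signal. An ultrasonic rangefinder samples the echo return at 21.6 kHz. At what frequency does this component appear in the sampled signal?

36.6 kHz mod fs = 15 kHz.
15 kHz > fs/2 = 10.8 kHz, folds to fs − 15 kHz = 6.6 kHz.

6.6 kHz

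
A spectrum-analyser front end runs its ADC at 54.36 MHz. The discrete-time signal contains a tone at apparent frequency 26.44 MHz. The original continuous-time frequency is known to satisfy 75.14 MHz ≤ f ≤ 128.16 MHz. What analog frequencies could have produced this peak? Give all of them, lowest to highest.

80.8 MHz, 82.28 MHz

Frequencies that alias to 26.44 MHz are k·fs ± 26.44 MHz for integer k ≥ 0.
k=0: 26.44 MHz.
k=1: 27.92 MHz, 80.8 MHz.
k=2: 82.28 MHz, 135.16 MHz.
k=3: 136.64 MHz, 189.52 MHz.
Within [75.14 MHz, 128.16 MHz]: 80.8 MHz, 82.28 MHz.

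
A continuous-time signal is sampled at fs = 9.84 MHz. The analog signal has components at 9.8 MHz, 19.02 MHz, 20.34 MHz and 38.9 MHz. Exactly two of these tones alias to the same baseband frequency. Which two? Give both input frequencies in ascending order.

19.02 MHz, 20.34 MHz

fs/2 = 4.92 MHz.
9.8 MHz > fs/2 = 4.92 MHz, folds to fs − 9.8 MHz = 0.04 MHz.
19.02 MHz mod fs = 9.18 MHz.
9.18 MHz > fs/2 = 4.92 MHz, folds to fs − 9.18 MHz = 0.66 MHz.
20.34 MHz mod fs = 0.66 MHz.
0.66 MHz ≤ fs/2 = 4.92 MHz, appears at 0.66 MHz.
38.9 MHz mod fs = 9.38 MHz.
9.38 MHz > fs/2 = 4.92 MHz, folds to fs − 9.38 MHz = 0.46 MHz.
19.02 MHz and 20.34 MHz both map to 0.66 MHz.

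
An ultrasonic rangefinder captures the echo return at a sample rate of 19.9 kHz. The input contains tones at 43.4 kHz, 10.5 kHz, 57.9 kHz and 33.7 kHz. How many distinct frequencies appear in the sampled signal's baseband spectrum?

fs/2 = 9.95 kHz.
43.4 kHz mod fs = 3.6 kHz.
3.6 kHz ≤ fs/2 = 9.95 kHz, appears at 3.6 kHz.
10.5 kHz > fs/2 = 9.95 kHz, folds to fs − 10.5 kHz = 9.4 kHz.
57.9 kHz mod fs = 18.1 kHz.
18.1 kHz > fs/2 = 9.95 kHz, folds to fs − 18.1 kHz = 1.8 kHz.
33.7 kHz mod fs = 13.8 kHz.
13.8 kHz > fs/2 = 9.95 kHz, folds to fs − 13.8 kHz = 6.1 kHz.
Distinct values: {1.8 kHz, 3.6 kHz, 6.1 kHz, 9.4 kHz} → 4.

4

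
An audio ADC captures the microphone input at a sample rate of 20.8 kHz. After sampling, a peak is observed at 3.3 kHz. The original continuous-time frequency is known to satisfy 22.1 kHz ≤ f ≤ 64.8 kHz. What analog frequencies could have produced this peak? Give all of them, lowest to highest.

24.1 kHz, 38.3 kHz, 44.9 kHz, 59.1 kHz

Frequencies that alias to 3.3 kHz are k·fs ± 3.3 kHz for integer k ≥ 0.
k=0: 3.3 kHz.
k=1: 17.5 kHz, 24.1 kHz.
k=2: 38.3 kHz, 44.9 kHz.
k=3: 59.1 kHz, 65.7 kHz.
k=4: 79.9 kHz, 86.5 kHz.
Within [22.1 kHz, 64.8 kHz]: 24.1 kHz, 38.3 kHz, 44.9 kHz, 59.1 kHz.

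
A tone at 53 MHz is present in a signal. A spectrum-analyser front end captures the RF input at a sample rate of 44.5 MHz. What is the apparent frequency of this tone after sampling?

53 MHz mod fs = 8.5 MHz.
8.5 MHz ≤ fs/2 = 22.25 MHz, appears at 8.5 MHz.

8.5 MHz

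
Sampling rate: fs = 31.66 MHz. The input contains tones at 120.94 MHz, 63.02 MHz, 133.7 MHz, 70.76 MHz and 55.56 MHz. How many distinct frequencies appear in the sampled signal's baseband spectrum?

fs/2 = 15.83 MHz.
120.94 MHz mod fs = 25.96 MHz.
25.96 MHz > fs/2 = 15.83 MHz, folds to fs − 25.96 MHz = 5.7 MHz.
63.02 MHz mod fs = 31.36 MHz.
31.36 MHz > fs/2 = 15.83 MHz, folds to fs − 31.36 MHz = 0.3 MHz.
133.7 MHz mod fs = 7.06 MHz.
7.06 MHz ≤ fs/2 = 15.83 MHz, appears at 7.06 MHz.
70.76 MHz mod fs = 7.44 MHz.
7.44 MHz ≤ fs/2 = 15.83 MHz, appears at 7.44 MHz.
55.56 MHz mod fs = 23.9 MHz.
23.9 MHz > fs/2 = 15.83 MHz, folds to fs − 23.9 MHz = 7.76 MHz.
Distinct values: {0.3 MHz, 5.7 MHz, 7.06 MHz, 7.44 MHz, 7.76 MHz} → 5.

5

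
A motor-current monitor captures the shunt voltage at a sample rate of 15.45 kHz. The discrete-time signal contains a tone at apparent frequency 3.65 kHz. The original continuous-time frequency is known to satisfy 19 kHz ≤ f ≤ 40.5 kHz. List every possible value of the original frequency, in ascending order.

Frequencies that alias to 3.65 kHz are k·fs ± 3.65 kHz for integer k ≥ 0.
k=0: 3.65 kHz.
k=1: 11.8 kHz, 19.1 kHz.
k=2: 27.25 kHz, 34.55 kHz.
k=3: 42.7 kHz, 50 kHz.
Within [19 kHz, 40.5 kHz]: 19.1 kHz, 27.25 kHz, 34.55 kHz.

19.1 kHz, 27.25 kHz, 34.55 kHz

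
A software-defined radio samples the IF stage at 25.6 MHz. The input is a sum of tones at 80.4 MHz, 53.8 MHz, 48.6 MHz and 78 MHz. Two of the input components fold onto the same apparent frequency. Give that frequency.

fs/2 = 12.8 MHz.
80.4 MHz mod fs = 3.6 MHz.
3.6 MHz ≤ fs/2 = 12.8 MHz, appears at 3.6 MHz.
53.8 MHz mod fs = 2.6 MHz.
2.6 MHz ≤ fs/2 = 12.8 MHz, appears at 2.6 MHz.
48.6 MHz mod fs = 23 MHz.
23 MHz > fs/2 = 12.8 MHz, folds to fs − 23 MHz = 2.6 MHz.
78 MHz mod fs = 1.2 MHz.
1.2 MHz ≤ fs/2 = 12.8 MHz, appears at 1.2 MHz.
48.6 MHz and 53.8 MHz both map to 2.6 MHz.

2.6 MHz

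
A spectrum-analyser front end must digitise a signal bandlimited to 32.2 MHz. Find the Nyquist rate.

Nyquist rate = 2 × 32.2 MHz = 64.4 MHz.

64.4 MHz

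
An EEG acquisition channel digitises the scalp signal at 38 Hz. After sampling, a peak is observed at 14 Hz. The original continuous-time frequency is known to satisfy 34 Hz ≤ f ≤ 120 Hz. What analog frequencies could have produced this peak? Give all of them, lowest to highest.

Frequencies that alias to 14 Hz are k·fs ± 14 Hz for integer k ≥ 0.
k=0: 14 Hz.
k=1: 24 Hz, 52 Hz.
k=2: 62 Hz, 90 Hz.
k=3: 100 Hz, 128 Hz.
k=4: 138 Hz, 166 Hz.
Within [34 Hz, 120 Hz]: 52 Hz, 62 Hz, 90 Hz, 100 Hz.

52 Hz, 62 Hz, 90 Hz, 100 Hz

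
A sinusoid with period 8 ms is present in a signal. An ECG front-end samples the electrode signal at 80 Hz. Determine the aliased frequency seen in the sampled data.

35 Hz

T = 8 ms → f = 1/T = 125 Hz.
125 Hz mod fs = 45 Hz.
45 Hz > fs/2 = 40 Hz, folds to fs − 45 Hz = 35 Hz.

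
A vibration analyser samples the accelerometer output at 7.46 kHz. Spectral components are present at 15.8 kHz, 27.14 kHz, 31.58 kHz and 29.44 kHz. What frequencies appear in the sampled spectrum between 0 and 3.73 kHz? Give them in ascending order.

fs/2 = 3.73 kHz.
15.8 kHz mod fs = 0.88 kHz.
0.88 kHz ≤ fs/2 = 3.73 kHz, appears at 0.88 kHz.
27.14 kHz mod fs = 4.76 kHz.
4.76 kHz > fs/2 = 3.73 kHz, folds to fs − 4.76 kHz = 2.7 kHz.
31.58 kHz mod fs = 1.74 kHz.
1.74 kHz ≤ fs/2 = 3.73 kHz, appears at 1.74 kHz.
29.44 kHz mod fs = 7.06 kHz.
7.06 kHz > fs/2 = 3.73 kHz, folds to fs − 7.06 kHz = 0.4 kHz.
Distinct values: {0.4 kHz, 0.88 kHz, 1.74 kHz, 2.7 kHz}.

0.4 kHz, 0.88 kHz, 1.74 kHz, 2.7 kHz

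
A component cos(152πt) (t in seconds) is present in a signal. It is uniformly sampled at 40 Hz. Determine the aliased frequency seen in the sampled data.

4 Hz

ω = 152π rad/s → f = ω/(2π) = 76 Hz.
76 Hz mod fs = 36 Hz.
36 Hz > fs/2 = 20 Hz, folds to fs − 36 Hz = 4 Hz.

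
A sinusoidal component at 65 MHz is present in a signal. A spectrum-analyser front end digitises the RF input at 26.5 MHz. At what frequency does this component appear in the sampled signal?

65 MHz mod fs = 12 MHz.
12 MHz ≤ fs/2 = 13.25 MHz, appears at 12 MHz.

12 MHz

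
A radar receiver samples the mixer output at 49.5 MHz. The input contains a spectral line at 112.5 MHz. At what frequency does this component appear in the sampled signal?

13.5 MHz

112.5 MHz mod fs = 13.5 MHz.
13.5 MHz ≤ fs/2 = 24.75 MHz, appears at 13.5 MHz.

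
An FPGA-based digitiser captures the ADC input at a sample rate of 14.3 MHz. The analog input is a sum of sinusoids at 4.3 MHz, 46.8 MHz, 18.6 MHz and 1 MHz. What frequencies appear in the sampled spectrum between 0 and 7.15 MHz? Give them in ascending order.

fs/2 = 7.15 MHz.
4.3 MHz ≤ fs/2 = 7.15 MHz, passes unchanged.
46.8 MHz mod fs = 3.9 MHz.
3.9 MHz ≤ fs/2 = 7.15 MHz, appears at 3.9 MHz.
18.6 MHz mod fs = 4.3 MHz.
4.3 MHz ≤ fs/2 = 7.15 MHz, appears at 4.3 MHz.
1 MHz ≤ fs/2 = 7.15 MHz, passes unchanged.
Distinct values: {1 MHz, 3.9 MHz, 4.3 MHz}.

1 MHz, 3.9 MHz, 4.3 MHz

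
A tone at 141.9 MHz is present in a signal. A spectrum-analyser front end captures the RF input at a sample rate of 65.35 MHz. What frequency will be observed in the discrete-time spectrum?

141.9 MHz mod fs = 11.2 MHz.
11.2 MHz ≤ fs/2 = 32.675 MHz, appears at 11.2 MHz.

11.2 MHz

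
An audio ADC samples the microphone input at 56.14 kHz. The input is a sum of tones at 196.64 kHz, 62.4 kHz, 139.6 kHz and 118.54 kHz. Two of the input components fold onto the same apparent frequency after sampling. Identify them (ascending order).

62.4 kHz, 118.54 kHz

fs/2 = 28.07 kHz.
196.64 kHz mod fs = 28.22 kHz.
28.22 kHz > fs/2 = 28.07 kHz, folds to fs − 28.22 kHz = 27.92 kHz.
62.4 kHz mod fs = 6.26 kHz.
6.26 kHz ≤ fs/2 = 28.07 kHz, appears at 6.26 kHz.
139.6 kHz mod fs = 27.32 kHz.
27.32 kHz ≤ fs/2 = 28.07 kHz, appears at 27.32 kHz.
118.54 kHz mod fs = 6.26 kHz.
6.26 kHz ≤ fs/2 = 28.07 kHz, appears at 6.26 kHz.
62.4 kHz and 118.54 kHz both map to 6.26 kHz.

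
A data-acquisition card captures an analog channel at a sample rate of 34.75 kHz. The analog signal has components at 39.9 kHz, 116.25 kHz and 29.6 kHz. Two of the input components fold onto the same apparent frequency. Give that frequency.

fs/2 = 17.375 kHz.
39.9 kHz mod fs = 5.15 kHz.
5.15 kHz ≤ fs/2 = 17.375 kHz, appears at 5.15 kHz.
116.25 kHz mod fs = 12 kHz.
12 kHz ≤ fs/2 = 17.375 kHz, appears at 12 kHz.
29.6 kHz > fs/2 = 17.375 kHz, folds to fs − 29.6 kHz = 5.15 kHz.
29.6 kHz and 39.9 kHz both map to 5.15 kHz.

5.15 kHz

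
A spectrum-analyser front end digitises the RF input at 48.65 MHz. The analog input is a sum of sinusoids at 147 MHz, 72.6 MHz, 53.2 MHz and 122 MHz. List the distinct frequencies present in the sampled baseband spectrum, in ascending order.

fs/2 = 24.325 MHz.
147 MHz mod fs = 1.05 MHz.
1.05 MHz ≤ fs/2 = 24.325 MHz, appears at 1.05 MHz.
72.6 MHz mod fs = 23.95 MHz.
23.95 MHz ≤ fs/2 = 24.325 MHz, appears at 23.95 MHz.
53.2 MHz mod fs = 4.55 MHz.
4.55 MHz ≤ fs/2 = 24.325 MHz, appears at 4.55 MHz.
122 MHz mod fs = 24.7 MHz.
24.7 MHz > fs/2 = 24.325 MHz, folds to fs − 24.7 MHz = 23.95 MHz.
Distinct values: {1.05 MHz, 4.55 MHz, 23.95 MHz}.

1.05 MHz, 4.55 MHz, 23.95 MHz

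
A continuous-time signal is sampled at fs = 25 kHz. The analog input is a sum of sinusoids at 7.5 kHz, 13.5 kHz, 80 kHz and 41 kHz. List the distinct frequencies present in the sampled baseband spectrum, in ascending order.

5 kHz, 7.5 kHz, 9 kHz, 11.5 kHz

fs/2 = 12.5 kHz.
7.5 kHz ≤ fs/2 = 12.5 kHz, passes unchanged.
13.5 kHz > fs/2 = 12.5 kHz, folds to fs − 13.5 kHz = 11.5 kHz.
80 kHz mod fs = 5 kHz.
5 kHz ≤ fs/2 = 12.5 kHz, appears at 5 kHz.
41 kHz mod fs = 16 kHz.
16 kHz > fs/2 = 12.5 kHz, folds to fs − 16 kHz = 9 kHz.
Distinct values: {5 kHz, 7.5 kHz, 9 kHz, 11.5 kHz}.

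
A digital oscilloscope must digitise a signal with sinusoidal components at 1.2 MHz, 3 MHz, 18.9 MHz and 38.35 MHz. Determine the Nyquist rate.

Highest-frequency component: 38.35 MHz.
Nyquist rate = 2 × 38.35 MHz = 76.7 MHz.

76.7 MHz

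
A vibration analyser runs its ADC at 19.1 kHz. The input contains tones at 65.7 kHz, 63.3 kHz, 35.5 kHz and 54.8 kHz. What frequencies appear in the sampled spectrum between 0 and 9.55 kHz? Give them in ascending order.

fs/2 = 9.55 kHz.
65.7 kHz mod fs = 8.4 kHz.
8.4 kHz ≤ fs/2 = 9.55 kHz, appears at 8.4 kHz.
63.3 kHz mod fs = 6 kHz.
6 kHz ≤ fs/2 = 9.55 kHz, appears at 6 kHz.
35.5 kHz mod fs = 16.4 kHz.
16.4 kHz > fs/2 = 9.55 kHz, folds to fs − 16.4 kHz = 2.7 kHz.
54.8 kHz mod fs = 16.6 kHz.
16.6 kHz > fs/2 = 9.55 kHz, folds to fs − 16.6 kHz = 2.5 kHz.
Distinct values: {2.5 kHz, 2.7 kHz, 6 kHz, 8.4 kHz}.

2.5 kHz, 2.7 kHz, 6 kHz, 8.4 kHz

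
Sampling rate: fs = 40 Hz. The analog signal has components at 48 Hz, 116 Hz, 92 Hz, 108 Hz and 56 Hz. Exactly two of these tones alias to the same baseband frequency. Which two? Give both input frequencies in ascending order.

92 Hz, 108 Hz

fs/2 = 20 Hz.
48 Hz mod fs = 8 Hz.
8 Hz ≤ fs/2 = 20 Hz, appears at 8 Hz.
116 Hz mod fs = 36 Hz.
36 Hz > fs/2 = 20 Hz, folds to fs − 36 Hz = 4 Hz.
92 Hz mod fs = 12 Hz.
12 Hz ≤ fs/2 = 20 Hz, appears at 12 Hz.
108 Hz mod fs = 28 Hz.
28 Hz > fs/2 = 20 Hz, folds to fs − 28 Hz = 12 Hz.
56 Hz mod fs = 16 Hz.
16 Hz ≤ fs/2 = 20 Hz, appears at 16 Hz.
92 Hz and 108 Hz both map to 12 Hz.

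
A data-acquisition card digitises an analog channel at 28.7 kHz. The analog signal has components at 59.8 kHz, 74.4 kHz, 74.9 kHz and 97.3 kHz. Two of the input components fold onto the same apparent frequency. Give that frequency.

11.2 kHz

fs/2 = 14.35 kHz.
59.8 kHz mod fs = 2.4 kHz.
2.4 kHz ≤ fs/2 = 14.35 kHz, appears at 2.4 kHz.
74.4 kHz mod fs = 17 kHz.
17 kHz > fs/2 = 14.35 kHz, folds to fs − 17 kHz = 11.7 kHz.
74.9 kHz mod fs = 17.5 kHz.
17.5 kHz > fs/2 = 14.35 kHz, folds to fs − 17.5 kHz = 11.2 kHz.
97.3 kHz mod fs = 11.2 kHz.
11.2 kHz ≤ fs/2 = 14.35 kHz, appears at 11.2 kHz.
74.9 kHz and 97.3 kHz both map to 11.2 kHz.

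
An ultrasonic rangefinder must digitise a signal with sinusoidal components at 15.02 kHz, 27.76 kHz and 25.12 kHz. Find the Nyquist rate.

Highest-frequency component: 27.76 kHz.
Nyquist rate = 2 × 27.76 kHz = 55.52 kHz.

55.52 kHz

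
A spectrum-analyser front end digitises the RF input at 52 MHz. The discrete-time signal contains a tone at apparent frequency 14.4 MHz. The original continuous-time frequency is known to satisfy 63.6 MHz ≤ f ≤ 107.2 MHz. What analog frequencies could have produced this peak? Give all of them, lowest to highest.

Frequencies that alias to 14.4 MHz are k·fs ± 14.4 MHz for integer k ≥ 0.
k=0: 14.4 MHz.
k=1: 37.6 MHz, 66.4 MHz.
k=2: 89.6 MHz, 118.4 MHz.
k=3: 141.6 MHz, 170.4 MHz.
Within [63.6 MHz, 107.2 MHz]: 66.4 MHz, 89.6 MHz.

66.4 MHz, 89.6 MHz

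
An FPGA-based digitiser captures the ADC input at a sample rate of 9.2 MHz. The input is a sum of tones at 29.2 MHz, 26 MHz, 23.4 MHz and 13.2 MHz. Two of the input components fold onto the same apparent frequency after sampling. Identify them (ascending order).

26 MHz, 29.2 MHz

fs/2 = 4.6 MHz.
29.2 MHz mod fs = 1.6 MHz.
1.6 MHz ≤ fs/2 = 4.6 MHz, appears at 1.6 MHz.
26 MHz mod fs = 7.6 MHz.
7.6 MHz > fs/2 = 4.6 MHz, folds to fs − 7.6 MHz = 1.6 MHz.
23.4 MHz mod fs = 5 MHz.
5 MHz > fs/2 = 4.6 MHz, folds to fs − 5 MHz = 4.2 MHz.
13.2 MHz mod fs = 4 MHz.
4 MHz ≤ fs/2 = 4.6 MHz, appears at 4 MHz.
26 MHz and 29.2 MHz both map to 1.6 MHz.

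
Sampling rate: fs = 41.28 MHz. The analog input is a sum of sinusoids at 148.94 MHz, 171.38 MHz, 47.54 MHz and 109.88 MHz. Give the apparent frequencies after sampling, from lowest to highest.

6.26 MHz, 13.96 MHz, 16.18 MHz

fs/2 = 20.64 MHz.
148.94 MHz mod fs = 25.1 MHz.
25.1 MHz > fs/2 = 20.64 MHz, folds to fs − 25.1 MHz = 16.18 MHz.
171.38 MHz mod fs = 6.26 MHz.
6.26 MHz ≤ fs/2 = 20.64 MHz, appears at 6.26 MHz.
47.54 MHz mod fs = 6.26 MHz.
6.26 MHz ≤ fs/2 = 20.64 MHz, appears at 6.26 MHz.
109.88 MHz mod fs = 27.32 MHz.
27.32 MHz > fs/2 = 20.64 MHz, folds to fs − 27.32 MHz = 13.96 MHz.
Distinct values: {6.26 MHz, 13.96 MHz, 16.18 MHz}.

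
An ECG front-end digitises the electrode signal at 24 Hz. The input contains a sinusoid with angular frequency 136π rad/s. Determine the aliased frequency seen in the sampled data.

4 Hz

ω = 136π rad/s → f = ω/(2π) = 68 Hz.
68 Hz mod fs = 20 Hz.
20 Hz > fs/2 = 12 Hz, folds to fs − 20 Hz = 4 Hz.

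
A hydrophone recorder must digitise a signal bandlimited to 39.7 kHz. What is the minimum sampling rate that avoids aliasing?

Nyquist rate = 2 × 39.7 kHz = 79.4 kHz.

79.4 kHz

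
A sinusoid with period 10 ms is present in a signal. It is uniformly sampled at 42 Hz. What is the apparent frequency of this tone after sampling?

T = 10 ms → f = 1/T = 100 Hz.
100 Hz mod fs = 16 Hz.
16 Hz ≤ fs/2 = 21 Hz, appears at 16 Hz.

16 Hz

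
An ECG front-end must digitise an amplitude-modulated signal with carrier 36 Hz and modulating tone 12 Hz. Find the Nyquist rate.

AM sidebands sit at fc ± fm = 24 Hz and 48 Hz.
Highest-frequency component: 48 Hz.
Nyquist rate = 2 × 48 Hz = 96 Hz.

96 Hz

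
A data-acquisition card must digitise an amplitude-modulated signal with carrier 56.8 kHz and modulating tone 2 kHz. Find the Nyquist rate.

AM sidebands sit at fc ± fm = 54.8 kHz and 58.8 kHz.
Highest-frequency component: 58.8 kHz.
Nyquist rate = 2 × 58.8 kHz = 117.6 kHz.

117.6 kHz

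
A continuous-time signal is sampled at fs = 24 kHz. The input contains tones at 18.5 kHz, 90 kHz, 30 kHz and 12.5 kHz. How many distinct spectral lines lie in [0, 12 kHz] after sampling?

3

fs/2 = 12 kHz.
18.5 kHz > fs/2 = 12 kHz, folds to fs − 18.5 kHz = 5.5 kHz.
90 kHz mod fs = 18 kHz.
18 kHz > fs/2 = 12 kHz, folds to fs − 18 kHz = 6 kHz.
30 kHz mod fs = 6 kHz.
6 kHz ≤ fs/2 = 12 kHz, appears at 6 kHz.
12.5 kHz > fs/2 = 12 kHz, folds to fs − 12.5 kHz = 11.5 kHz.
Distinct values: {5.5 kHz, 6 kHz, 11.5 kHz} → 3.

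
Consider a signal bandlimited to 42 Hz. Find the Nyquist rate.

Nyquist rate = 2 × 42 Hz = 84 Hz.

84 Hz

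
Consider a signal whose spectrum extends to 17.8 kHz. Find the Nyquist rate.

35.6 kHz

Nyquist rate = 2 × 17.8 kHz = 35.6 kHz.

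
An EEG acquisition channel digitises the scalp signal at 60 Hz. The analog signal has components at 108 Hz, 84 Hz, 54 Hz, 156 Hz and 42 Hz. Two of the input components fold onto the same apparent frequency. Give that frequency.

24 Hz

fs/2 = 30 Hz.
108 Hz mod fs = 48 Hz.
48 Hz > fs/2 = 30 Hz, folds to fs − 48 Hz = 12 Hz.
84 Hz mod fs = 24 Hz.
24 Hz ≤ fs/2 = 30 Hz, appears at 24 Hz.
54 Hz > fs/2 = 30 Hz, folds to fs − 54 Hz = 6 Hz.
156 Hz mod fs = 36 Hz.
36 Hz > fs/2 = 30 Hz, folds to fs − 36 Hz = 24 Hz.
42 Hz > fs/2 = 30 Hz, folds to fs − 42 Hz = 18 Hz.
84 Hz and 156 Hz both map to 24 Hz.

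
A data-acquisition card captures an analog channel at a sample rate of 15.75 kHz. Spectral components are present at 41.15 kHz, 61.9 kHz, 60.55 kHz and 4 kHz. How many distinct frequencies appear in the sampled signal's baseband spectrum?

4

fs/2 = 7.875 kHz.
41.15 kHz mod fs = 9.65 kHz.
9.65 kHz > fs/2 = 7.875 kHz, folds to fs − 9.65 kHz = 6.1 kHz.
61.9 kHz mod fs = 14.65 kHz.
14.65 kHz > fs/2 = 7.875 kHz, folds to fs − 14.65 kHz = 1.1 kHz.
60.55 kHz mod fs = 13.3 kHz.
13.3 kHz > fs/2 = 7.875 kHz, folds to fs − 13.3 kHz = 2.45 kHz.
4 kHz ≤ fs/2 = 7.875 kHz, passes unchanged.
Distinct values: {1.1 kHz, 2.45 kHz, 4 kHz, 6.1 kHz} → 4.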